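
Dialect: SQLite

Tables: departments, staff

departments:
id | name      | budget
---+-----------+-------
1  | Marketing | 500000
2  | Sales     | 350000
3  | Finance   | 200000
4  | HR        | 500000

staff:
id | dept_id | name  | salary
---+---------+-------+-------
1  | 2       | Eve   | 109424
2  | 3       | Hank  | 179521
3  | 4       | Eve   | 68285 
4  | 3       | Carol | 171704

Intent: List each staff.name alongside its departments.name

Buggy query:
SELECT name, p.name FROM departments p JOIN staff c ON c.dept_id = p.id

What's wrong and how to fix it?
Bug: Both tables have a 'name' column; the unqualified reference is ambiguous

Fix: Prefix ambiguous columns with the table alias

Corrected query:
SELECT c.name, p.name FROM departments p JOIN staff c ON c.dept_id = p.id

Result:
name  | name   
------+--------
Eve   | Sales  
Hank  | Finance
Eve   | HR     
Carol | Finance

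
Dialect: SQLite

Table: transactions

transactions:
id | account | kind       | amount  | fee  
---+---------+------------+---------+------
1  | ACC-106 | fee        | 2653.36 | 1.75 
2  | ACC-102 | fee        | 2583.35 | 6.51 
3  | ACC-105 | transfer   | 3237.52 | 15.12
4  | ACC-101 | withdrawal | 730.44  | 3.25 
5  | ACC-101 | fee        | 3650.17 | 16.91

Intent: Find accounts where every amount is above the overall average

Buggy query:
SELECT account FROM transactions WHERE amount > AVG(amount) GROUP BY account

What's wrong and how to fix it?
Bug: WHERE evaluates per row before aggregation, so AVG() is unavailable

Fix: Compute the overall average in a scalar subquery and compare each group's MIN against it in HAVING

Corrected query:
SELECT account FROM transactions GROUP BY account HAVING MIN(amount) > (SELECT AVG(amount) FROM transactions)

Result:
account
-------
ACC-102
ACC-105
ACC-106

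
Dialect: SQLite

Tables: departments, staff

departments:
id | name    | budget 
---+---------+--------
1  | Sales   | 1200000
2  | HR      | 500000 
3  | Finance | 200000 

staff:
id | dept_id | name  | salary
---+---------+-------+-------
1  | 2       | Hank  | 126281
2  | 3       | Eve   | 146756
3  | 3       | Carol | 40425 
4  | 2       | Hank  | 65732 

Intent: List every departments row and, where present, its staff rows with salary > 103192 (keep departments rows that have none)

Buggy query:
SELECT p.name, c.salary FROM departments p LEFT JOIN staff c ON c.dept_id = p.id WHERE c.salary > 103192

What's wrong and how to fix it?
Bug: A WHERE condition on the right-hand table after LEFT JOIN drops unmatched parents

Fix: Put 'c.salary > 103192' in the JOIN's ON clause instead of WHERE

Corrected query:
SELECT p.name, c.salary FROM departments p LEFT JOIN staff c ON c.dept_id = p.id AND c.salary > 103192

Result:
name    | salary
--------+-------
Sales   | NULL  
HR      | 126281
Finance | 146756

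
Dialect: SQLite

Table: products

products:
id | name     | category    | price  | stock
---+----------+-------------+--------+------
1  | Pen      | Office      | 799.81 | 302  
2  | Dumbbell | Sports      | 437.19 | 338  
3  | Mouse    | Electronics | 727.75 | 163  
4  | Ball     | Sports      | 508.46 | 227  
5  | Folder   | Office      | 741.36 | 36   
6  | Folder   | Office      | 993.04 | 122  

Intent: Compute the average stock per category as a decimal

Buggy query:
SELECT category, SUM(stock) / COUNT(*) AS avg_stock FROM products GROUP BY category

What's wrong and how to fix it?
Bug: SUM(stock) and COUNT(*) are both integers; the division truncates the fractional part

Fix: Multiply by 1.0 (or CAST to REAL) to force floating-point division

Corrected query:
SELECT category, SUM(stock) * 1.0 / COUNT(*) AS avg_stock FROM products GROUP BY category

Result:
category    | avg_stock 
------------+-----------
Electronics | 163       
Office      | 153.333333
Sports      | 282.5     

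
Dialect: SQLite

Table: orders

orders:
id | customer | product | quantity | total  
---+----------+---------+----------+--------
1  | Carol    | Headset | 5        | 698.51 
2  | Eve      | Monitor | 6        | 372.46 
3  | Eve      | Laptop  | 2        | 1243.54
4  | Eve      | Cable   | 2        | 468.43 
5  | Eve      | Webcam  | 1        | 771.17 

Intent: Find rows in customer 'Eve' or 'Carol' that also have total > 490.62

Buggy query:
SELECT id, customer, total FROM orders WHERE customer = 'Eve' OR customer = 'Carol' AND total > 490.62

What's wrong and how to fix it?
Bug: Without parentheses, AND is evaluated before OR, so the total filter only applies to the 'Carol' branch

Fix: Group the OR with parentheses (or use IN), then AND the threshold

Corrected query:
SELECT id, customer, total FROM orders WHERE (customer = 'Eve' OR customer = 'Carol') AND total > 490.62

Result:
id | customer | total  
---+----------+--------
1  | Carol    | 698.51 
3  | Eve      | 1243.54
5  | Eve      | 771.17 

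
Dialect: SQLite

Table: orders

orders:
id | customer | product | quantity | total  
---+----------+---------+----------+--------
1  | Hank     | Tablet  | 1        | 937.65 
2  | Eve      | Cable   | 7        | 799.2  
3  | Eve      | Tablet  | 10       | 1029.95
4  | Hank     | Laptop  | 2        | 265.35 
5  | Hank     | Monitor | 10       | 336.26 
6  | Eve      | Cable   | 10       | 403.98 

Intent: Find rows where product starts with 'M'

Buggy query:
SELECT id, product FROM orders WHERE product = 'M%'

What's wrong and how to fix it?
Bug: '=' compares the literal string including the % character; pattern matching needs LIKE

Fix: Use LIKE for wildcard pattern matching

Corrected query:
SELECT id, product FROM orders WHERE product LIKE 'M%'

Result:
id | product
---+--------
5  | Monitor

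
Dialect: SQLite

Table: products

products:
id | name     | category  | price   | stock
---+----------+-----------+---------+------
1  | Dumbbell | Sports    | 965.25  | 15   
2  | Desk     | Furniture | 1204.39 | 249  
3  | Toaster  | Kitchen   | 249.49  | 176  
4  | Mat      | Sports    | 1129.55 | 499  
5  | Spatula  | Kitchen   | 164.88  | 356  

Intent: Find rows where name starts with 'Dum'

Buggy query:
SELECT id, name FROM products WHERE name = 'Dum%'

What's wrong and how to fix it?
Bug: Wildcards only work with LIKE; '=' treats '%' as a literal character

Fix: Use LIKE for wildcard pattern matching

Corrected query:
SELECT id, name FROM products WHERE name LIKE 'Dum%'

Result:
id | name    
---+---------
1  | Dumbbell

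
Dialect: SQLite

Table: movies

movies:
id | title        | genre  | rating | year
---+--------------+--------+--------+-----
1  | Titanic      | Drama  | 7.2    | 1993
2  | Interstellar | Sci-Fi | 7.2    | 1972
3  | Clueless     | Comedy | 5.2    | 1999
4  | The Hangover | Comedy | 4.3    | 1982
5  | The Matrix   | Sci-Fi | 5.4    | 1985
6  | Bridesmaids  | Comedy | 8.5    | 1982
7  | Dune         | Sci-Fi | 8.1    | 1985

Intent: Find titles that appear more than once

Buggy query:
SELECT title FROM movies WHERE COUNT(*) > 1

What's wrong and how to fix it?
Bug: COUNT(*) is an aggregate and cannot be used in WHERE

Fix: GROUP BY title, then filter groups with HAVING COUNT(*) > 1

Corrected query:
SELECT title FROM movies GROUP BY title HAVING COUNT(*) > 1

Result:
(no rows)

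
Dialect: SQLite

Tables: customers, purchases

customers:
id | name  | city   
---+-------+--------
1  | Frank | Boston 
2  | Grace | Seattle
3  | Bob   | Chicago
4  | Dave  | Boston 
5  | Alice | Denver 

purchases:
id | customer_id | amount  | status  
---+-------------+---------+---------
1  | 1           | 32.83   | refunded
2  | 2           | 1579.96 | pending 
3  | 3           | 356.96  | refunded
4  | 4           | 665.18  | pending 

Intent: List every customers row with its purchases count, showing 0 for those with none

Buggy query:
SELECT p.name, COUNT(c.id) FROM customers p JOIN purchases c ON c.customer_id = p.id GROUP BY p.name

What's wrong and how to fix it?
Bug: INNER JOIN drops customers rows that have no matching purchases rows

Fix: Use LEFT JOIN so parents without children still appear (COUNT(c.id) gives 0)

Corrected query:
SELECT p.name, COUNT(c.id) FROM customers p LEFT JOIN purchases c ON c.customer_id = p.id GROUP BY p.name

Result:
name  | COUNT(c.id)
------+------------
Alice | 0          
Bob   | 1          
Dave  | 1          
Frank | 1          
Grace | 1          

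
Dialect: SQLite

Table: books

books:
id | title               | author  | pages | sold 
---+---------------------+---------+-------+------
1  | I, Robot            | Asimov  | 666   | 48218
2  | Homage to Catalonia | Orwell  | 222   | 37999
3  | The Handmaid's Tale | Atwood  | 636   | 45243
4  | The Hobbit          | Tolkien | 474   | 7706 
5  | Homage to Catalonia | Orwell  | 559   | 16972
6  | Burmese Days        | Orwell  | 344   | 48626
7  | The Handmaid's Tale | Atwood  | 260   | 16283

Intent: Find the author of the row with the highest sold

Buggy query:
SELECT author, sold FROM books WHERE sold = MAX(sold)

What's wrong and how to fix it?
Bug: WHERE is evaluated per row; an aggregate over the whole table isn't defined there

Fix: Wrap MAX in a scalar subquery so WHERE compares against a single value

Corrected query:
SELECT author, sold FROM books WHERE sold = (SELECT MAX(sold) FROM books)

Result:
author | sold 
-------+------
Orwell | 48626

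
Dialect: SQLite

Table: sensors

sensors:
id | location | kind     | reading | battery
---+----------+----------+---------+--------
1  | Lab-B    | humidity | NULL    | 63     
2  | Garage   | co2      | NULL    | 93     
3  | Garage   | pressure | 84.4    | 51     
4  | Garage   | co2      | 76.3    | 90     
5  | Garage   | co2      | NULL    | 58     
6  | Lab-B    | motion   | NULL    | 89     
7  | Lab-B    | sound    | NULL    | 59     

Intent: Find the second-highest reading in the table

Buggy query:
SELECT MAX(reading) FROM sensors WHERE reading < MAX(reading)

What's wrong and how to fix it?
Bug: The inner MAX is an aggregate inside WHERE, which is not allowed

Fix: Compute the overall MAX in a subquery, then take MAX of rows below it

Corrected query:
SELECT MAX(reading) FROM sensors WHERE reading < (SELECT MAX(reading) FROM sensors)

Result:
MAX(reading)
------------
76.3        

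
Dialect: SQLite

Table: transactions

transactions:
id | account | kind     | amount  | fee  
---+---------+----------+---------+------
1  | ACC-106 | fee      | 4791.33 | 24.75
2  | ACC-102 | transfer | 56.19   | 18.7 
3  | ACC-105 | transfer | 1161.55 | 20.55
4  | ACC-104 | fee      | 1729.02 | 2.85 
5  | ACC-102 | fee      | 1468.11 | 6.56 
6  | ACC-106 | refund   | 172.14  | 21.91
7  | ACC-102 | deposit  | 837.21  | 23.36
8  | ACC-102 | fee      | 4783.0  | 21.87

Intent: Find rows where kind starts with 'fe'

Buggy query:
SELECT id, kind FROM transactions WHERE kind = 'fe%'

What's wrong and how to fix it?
Bug: Wildcards only work with LIKE; '=' treats '%' as a literal character

Fix: Use LIKE for wildcard pattern matching

Corrected query:
SELECT id, kind FROM transactions WHERE kind LIKE 'fe%'

Result:
id | kind
---+-----
1  | fee 
4  | fee 
5  | fee 
8  | fee 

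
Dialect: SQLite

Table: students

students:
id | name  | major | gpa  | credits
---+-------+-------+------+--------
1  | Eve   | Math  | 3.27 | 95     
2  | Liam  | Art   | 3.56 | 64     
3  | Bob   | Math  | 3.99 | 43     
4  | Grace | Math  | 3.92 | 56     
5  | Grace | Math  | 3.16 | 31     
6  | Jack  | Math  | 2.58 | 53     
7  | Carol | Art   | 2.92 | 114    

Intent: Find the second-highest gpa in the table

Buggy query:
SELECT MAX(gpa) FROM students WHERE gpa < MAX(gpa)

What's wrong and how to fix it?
Bug: The inner MAX is an aggregate inside WHERE, which is not allowed

Fix: Compute the overall MAX in a subquery, then take MAX of rows below it

Corrected query:
SELECT MAX(gpa) FROM students WHERE gpa < (SELECT MAX(gpa) FROM students)

Result:
MAX(gpa)
--------
3.92    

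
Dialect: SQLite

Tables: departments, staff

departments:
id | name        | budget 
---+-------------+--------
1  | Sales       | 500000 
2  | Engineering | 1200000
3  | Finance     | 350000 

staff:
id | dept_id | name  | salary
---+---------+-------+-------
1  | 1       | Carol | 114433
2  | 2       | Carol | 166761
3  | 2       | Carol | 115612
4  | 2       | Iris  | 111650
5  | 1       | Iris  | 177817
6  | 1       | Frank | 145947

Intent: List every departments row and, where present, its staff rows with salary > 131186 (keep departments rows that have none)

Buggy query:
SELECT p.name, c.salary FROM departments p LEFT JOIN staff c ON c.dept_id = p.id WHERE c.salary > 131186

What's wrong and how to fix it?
Bug: A WHERE condition on the right-hand table after LEFT JOIN drops unmatched parents

Fix: Put 'c.salary > 131186' in the JOIN's ON clause instead of WHERE

Corrected query:
SELECT p.name, c.salary FROM departments p LEFT JOIN staff c ON c.dept_id = p.id AND c.salary > 131186

Result:
name        | salary
------------+-------
Sales       | 145947
Sales       | 177817
Engineering | 166761
Finance     | NULL  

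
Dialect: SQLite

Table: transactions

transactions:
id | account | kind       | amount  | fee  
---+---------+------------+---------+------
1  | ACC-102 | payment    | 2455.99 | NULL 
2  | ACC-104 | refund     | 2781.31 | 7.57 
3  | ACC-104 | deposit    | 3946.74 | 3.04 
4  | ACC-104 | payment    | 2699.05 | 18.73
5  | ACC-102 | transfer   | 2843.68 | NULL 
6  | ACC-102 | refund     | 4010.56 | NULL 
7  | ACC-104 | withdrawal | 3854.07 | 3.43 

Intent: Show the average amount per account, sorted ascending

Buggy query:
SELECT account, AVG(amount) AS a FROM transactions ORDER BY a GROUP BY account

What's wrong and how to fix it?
Bug: GROUP BY must precede ORDER BY

Fix: Move ORDER BY to the end, after GROUP BY

Corrected query:
SELECT account, AVG(amount) AS a FROM transactions GROUP BY account ORDER BY a

Result:
account | a        
--------+----------
ACC-102 | 3103.41  
ACC-104 | 3320.2925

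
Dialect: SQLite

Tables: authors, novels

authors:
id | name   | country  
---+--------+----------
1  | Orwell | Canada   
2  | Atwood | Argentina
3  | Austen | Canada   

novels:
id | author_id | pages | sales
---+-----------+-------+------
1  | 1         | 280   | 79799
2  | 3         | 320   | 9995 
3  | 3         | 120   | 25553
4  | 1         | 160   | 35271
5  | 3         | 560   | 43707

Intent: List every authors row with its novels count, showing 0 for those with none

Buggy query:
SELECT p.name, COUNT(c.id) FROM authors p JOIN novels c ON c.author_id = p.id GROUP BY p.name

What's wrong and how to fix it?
Bug: INNER JOIN drops authors rows that have no matching novels rows

Fix: Switch to LEFT JOIN to retain unmatched parent rows

Corrected query:
SELECT p.name, COUNT(c.id) FROM authors p LEFT JOIN novels c ON c.author_id = p.id GROUP BY p.name

Result:
name   | COUNT(c.id)
-------+------------
Atwood | 0          
Austen | 3          
Orwell | 2          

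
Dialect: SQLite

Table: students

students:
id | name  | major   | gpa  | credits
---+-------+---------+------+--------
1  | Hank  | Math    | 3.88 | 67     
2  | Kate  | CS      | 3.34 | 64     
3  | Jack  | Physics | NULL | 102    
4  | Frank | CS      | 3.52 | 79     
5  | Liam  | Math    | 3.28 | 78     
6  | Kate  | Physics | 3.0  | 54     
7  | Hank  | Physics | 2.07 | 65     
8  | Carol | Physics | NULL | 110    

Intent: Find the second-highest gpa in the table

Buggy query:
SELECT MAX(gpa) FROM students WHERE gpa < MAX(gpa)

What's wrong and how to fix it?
Bug: The inner MAX is an aggregate inside WHERE, which is not allowed

Fix: Put the inner MAX in a scalar subquery

Corrected query:
SELECT MAX(gpa) FROM students WHERE gpa < (SELECT MAX(gpa) FROM students)

Result:
MAX(gpa)
--------
3.52    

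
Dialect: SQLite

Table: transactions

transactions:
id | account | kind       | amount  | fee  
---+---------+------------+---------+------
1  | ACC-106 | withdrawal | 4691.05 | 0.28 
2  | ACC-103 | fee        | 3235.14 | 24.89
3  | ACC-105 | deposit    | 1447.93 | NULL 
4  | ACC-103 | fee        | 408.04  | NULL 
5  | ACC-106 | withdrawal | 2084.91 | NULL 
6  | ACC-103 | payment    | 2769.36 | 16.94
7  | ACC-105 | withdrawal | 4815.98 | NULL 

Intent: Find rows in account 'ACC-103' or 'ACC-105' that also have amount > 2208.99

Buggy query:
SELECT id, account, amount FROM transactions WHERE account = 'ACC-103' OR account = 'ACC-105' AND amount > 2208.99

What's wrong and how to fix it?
Bug: Without parentheses, AND is evaluated before OR, so the amount filter only applies to the 'ACC-105' branch

Fix: Group the OR with parentheses (or use IN), then AND the threshold

Corrected query:
SELECT id, account, amount FROM transactions WHERE (account = 'ACC-103' OR account = 'ACC-105') AND amount > 2208.99

Result:
id | account | amount 
---+---------+--------
2  | ACC-103 | 3235.14
6  | ACC-103 | 2769.36
7  | ACC-105 | 4815.98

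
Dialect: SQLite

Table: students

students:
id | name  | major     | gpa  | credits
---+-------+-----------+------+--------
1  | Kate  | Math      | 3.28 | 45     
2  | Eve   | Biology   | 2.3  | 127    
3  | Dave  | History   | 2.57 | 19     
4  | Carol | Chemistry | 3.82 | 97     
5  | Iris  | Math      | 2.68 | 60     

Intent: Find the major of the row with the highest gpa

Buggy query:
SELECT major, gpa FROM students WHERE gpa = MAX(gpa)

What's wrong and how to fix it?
Bug: MAX(gpa) is an aggregate and cannot be used directly in WHERE

Fix: Use a subquery: WHERE gpa = (SELECT MAX(gpa) FROM students)

Corrected query:
SELECT major, gpa FROM students WHERE gpa = (SELECT MAX(gpa) FROM students)

Result:
major     | gpa 
----------+-----
Chemistry | 3.82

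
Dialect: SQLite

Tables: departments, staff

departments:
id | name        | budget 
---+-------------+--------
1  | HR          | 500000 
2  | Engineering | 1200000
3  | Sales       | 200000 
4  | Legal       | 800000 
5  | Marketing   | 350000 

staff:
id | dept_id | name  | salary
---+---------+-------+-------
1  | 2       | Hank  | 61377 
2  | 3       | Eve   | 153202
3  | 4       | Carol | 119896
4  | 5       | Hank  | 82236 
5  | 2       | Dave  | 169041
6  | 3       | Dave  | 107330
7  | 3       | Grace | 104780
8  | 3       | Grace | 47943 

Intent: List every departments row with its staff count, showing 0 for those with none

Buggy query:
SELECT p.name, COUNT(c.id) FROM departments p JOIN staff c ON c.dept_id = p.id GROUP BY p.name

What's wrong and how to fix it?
Bug: INNER JOIN drops departments rows that have no matching staff rows

Fix: Use LEFT JOIN so parents without children still appear (COUNT(c.id) gives 0)

Corrected query:
SELECT p.name, COUNT(c.id) FROM departments p LEFT JOIN staff c ON c.dept_id = p.id GROUP BY p.name

Result:
name        | COUNT(c.id)
------------+------------
Engineering | 2          
HR          | 0          
Legal       | 1          
Marketing   | 1          
Sales       | 4          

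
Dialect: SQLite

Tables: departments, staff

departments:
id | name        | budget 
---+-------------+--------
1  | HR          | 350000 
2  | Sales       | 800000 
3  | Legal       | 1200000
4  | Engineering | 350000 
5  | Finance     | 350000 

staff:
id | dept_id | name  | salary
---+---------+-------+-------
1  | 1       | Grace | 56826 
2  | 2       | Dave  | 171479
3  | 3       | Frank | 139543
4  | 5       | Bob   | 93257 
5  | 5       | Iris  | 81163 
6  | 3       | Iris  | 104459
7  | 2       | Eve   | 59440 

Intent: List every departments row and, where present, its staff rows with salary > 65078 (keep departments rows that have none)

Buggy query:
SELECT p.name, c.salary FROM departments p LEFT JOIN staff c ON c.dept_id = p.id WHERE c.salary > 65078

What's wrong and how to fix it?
Bug: A WHERE condition on the right-hand table after LEFT JOIN drops unmatched parents

Fix: Move the right-table condition into the ON clause so unmatched parents are kept

Corrected query:
SELECT p.name, c.salary FROM departments p LEFT JOIN staff c ON c.dept_id = p.id AND c.salary > 65078

Result:
name        | salary
------------+-------
HR          | NULL  
Sales       | 171479
Legal       | 104459
Legal       | 139543
Engineering | NULL  
Finance     | 81163 
Finance     | 93257 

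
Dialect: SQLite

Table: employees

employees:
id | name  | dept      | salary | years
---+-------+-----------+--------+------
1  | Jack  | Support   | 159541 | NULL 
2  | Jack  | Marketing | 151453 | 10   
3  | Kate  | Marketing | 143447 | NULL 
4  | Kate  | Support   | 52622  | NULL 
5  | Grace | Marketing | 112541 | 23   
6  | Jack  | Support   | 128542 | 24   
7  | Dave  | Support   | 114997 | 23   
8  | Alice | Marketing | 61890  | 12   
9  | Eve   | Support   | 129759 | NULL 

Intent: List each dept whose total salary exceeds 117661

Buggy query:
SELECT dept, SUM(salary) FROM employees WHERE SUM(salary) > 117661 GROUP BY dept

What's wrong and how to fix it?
Bug: Aggregate functions cannot appear in a WHERE clause

Fix: Move the aggregate condition to a HAVING clause

Corrected query:
SELECT dept, SUM(salary) FROM employees GROUP BY dept HAVING SUM(salary) > 117661

Result:
dept      | SUM(salary)
----------+------------
Marketing | 469331     
Support   | 585461     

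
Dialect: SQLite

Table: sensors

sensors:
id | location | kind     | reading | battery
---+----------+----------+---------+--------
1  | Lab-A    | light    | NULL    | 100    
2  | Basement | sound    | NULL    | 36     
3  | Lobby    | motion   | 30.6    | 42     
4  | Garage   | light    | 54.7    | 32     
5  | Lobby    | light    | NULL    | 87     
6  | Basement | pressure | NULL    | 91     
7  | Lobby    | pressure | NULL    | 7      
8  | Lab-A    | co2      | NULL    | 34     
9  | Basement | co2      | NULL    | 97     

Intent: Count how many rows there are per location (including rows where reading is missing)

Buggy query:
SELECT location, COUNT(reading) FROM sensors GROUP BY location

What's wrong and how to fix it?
Bug: COUNT(column) counts non-NULL values only; rows with NULL reading aren't counted

Fix: Replace COUNT(reading) with COUNT(*)

Corrected query:
SELECT location, COUNT(*) FROM sensors GROUP BY location

Result:
location | COUNT(*)
---------+---------
Basement | 3       
Garage   | 1       
Lab-A    | 2       
Lobby    | 3       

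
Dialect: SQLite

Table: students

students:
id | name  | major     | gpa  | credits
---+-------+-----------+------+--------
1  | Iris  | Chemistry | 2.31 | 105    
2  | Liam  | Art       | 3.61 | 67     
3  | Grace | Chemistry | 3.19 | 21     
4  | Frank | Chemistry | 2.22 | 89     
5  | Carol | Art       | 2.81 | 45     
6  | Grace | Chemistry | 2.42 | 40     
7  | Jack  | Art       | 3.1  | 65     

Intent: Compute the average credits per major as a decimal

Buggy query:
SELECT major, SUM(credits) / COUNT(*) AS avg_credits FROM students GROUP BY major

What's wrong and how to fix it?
Bug: Both operands are integers, so '/' performs integer division and truncates

Fix: Cast one side to REAL so the division keeps the fractional part

Corrected query:
SELECT major, SUM(credits) * 1.0 / COUNT(*) AS avg_credits FROM students GROUP BY major

Result:
major     | avg_credits
----------+------------
Art       | 59         
Chemistry | 63.75      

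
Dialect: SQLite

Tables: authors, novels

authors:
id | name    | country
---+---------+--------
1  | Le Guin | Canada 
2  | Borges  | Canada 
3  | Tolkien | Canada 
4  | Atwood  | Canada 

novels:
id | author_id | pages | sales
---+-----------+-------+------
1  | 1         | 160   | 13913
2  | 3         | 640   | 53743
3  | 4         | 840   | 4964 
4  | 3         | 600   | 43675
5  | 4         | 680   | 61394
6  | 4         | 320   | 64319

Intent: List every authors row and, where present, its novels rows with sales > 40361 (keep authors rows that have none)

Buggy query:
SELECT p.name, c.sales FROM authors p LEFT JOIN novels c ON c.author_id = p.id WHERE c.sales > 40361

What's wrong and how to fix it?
Bug: A WHERE condition on the right-hand table after LEFT JOIN drops unmatched parents

Fix: Put 'c.sales > 40361' in the JOIN's ON clause instead of WHERE

Corrected query:
SELECT p.name, c.sales FROM authors p LEFT JOIN novels c ON c.author_id = p.id AND c.sales > 40361

Result:
name    | sales
--------+------
Le Guin | NULL 
Borges  | NULL 
Tolkien | 43675
Tolkien | 53743
Atwood  | 61394
Atwood  | 64319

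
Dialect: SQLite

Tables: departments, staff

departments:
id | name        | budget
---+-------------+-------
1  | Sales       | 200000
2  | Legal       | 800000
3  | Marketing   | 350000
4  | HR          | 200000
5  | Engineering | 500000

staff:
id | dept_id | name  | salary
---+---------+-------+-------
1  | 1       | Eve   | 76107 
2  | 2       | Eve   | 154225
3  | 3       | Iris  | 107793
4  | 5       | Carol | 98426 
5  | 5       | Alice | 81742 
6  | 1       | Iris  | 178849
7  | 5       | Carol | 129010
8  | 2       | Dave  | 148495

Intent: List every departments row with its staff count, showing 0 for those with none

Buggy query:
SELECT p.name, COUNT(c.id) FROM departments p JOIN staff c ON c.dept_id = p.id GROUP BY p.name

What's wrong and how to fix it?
Bug: An inner join excludes parents with zero children

Fix: Switch to LEFT JOIN to retain unmatched parent rows

Corrected query:
SELECT p.name, COUNT(c.id) FROM departments p LEFT JOIN staff c ON c.dept_id = p.id GROUP BY p.name

Result:
name        | COUNT(c.id)
------------+------------
Engineering | 3          
HR          | 0          
Legal       | 2          
Marketing   | 1          
Sales       | 2          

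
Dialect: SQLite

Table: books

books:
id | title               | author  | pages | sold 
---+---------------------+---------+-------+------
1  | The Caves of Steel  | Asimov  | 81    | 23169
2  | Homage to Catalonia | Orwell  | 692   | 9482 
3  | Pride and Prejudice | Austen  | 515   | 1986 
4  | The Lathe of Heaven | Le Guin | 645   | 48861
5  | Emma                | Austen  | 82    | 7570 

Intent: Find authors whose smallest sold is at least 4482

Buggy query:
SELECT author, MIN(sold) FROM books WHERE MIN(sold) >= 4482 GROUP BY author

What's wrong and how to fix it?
Bug: MIN() in WHERE is a misuse of aggregate

Fix: Use HAVING for the per-group MIN condition

Corrected query:
SELECT author, MIN(sold) FROM books GROUP BY author HAVING MIN(sold) >= 4482

Result:
author  | MIN(sold)
--------+----------
Asimov  | 23169    
Le Guin | 48861    
Orwell  | 9482     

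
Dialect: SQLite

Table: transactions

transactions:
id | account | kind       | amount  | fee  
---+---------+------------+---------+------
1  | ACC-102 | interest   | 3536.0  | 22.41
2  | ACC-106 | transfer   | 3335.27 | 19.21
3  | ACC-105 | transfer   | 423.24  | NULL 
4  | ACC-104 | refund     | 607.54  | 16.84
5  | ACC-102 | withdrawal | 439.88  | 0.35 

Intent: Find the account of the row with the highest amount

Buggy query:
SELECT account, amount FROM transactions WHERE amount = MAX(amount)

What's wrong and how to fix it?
Bug: MAX(amount) is an aggregate and cannot be used directly in WHERE

Fix: Use a subquery: WHERE amount = (SELECT MAX(amount) FROM transactions)

Corrected query:
SELECT account, amount FROM transactions WHERE amount = (SELECT MAX(amount) FROM transactions)

Result:
account | amount
--------+-------
ACC-102 | 3536  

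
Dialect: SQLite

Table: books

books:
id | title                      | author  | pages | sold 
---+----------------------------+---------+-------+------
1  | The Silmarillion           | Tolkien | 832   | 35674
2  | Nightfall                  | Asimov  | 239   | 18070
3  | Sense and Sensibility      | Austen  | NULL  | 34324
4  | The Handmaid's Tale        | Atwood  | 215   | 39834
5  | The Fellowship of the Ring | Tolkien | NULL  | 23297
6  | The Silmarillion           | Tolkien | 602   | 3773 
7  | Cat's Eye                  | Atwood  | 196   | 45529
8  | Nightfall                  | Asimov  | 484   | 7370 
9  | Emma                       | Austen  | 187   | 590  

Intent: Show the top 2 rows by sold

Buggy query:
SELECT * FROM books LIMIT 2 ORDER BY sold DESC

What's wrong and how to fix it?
Bug: LIMIT must come after ORDER BY

Fix: Swap the clauses: ORDER BY first, then LIMIT

Corrected query:
SELECT * FROM books ORDER BY sold DESC LIMIT 2

Result:
id | title               | author | pages | sold 
---+---------------------+--------+-------+------
7  | Cat's Eye           | Atwood | 196   | 45529
4  | The Handmaid's Tale | Atwood | 215   | 39834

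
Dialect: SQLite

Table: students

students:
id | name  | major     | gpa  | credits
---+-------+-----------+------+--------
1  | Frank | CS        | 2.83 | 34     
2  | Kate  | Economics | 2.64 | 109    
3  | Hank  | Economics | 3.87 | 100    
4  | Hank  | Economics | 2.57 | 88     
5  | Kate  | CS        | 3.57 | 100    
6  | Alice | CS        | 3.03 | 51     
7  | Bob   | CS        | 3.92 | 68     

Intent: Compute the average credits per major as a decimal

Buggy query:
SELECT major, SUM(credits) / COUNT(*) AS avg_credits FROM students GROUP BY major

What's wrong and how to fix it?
Bug: SUM(credits) and COUNT(*) are both integers; the division truncates the fractional part

Fix: Cast one side to REAL so the division keeps the fractional part

Corrected query:
SELECT major, SUM(credits) * 1.0 / COUNT(*) AS avg_credits FROM students GROUP BY major

Result:
major     | avg_credits
----------+------------
CS        | 63.25      
Economics | 99         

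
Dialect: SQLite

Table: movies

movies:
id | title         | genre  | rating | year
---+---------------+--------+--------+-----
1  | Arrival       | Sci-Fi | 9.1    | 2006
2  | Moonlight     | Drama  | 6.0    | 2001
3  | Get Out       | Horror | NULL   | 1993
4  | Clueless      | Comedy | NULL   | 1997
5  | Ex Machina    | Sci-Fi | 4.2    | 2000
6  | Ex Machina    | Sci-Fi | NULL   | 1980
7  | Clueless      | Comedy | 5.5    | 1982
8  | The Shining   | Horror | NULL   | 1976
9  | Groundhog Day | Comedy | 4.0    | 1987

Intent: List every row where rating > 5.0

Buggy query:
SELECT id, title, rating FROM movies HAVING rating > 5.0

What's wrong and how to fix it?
Bug: HAVING filters the output of aggregation, but this query has no GROUP BY and no aggregate functions, so SQLite rejects it (HAVING clause on a non-aggregate query); the condition here is per row

Fix: Use WHERE for row-level filtering

Corrected query:
SELECT id, title, rating FROM movies WHERE rating > 5.0

Result:
id | title     | rating
---+-----------+-------
1  | Arrival   | 9.1   
2  | Moonlight | 6     
7  | Clueless  | 5.5   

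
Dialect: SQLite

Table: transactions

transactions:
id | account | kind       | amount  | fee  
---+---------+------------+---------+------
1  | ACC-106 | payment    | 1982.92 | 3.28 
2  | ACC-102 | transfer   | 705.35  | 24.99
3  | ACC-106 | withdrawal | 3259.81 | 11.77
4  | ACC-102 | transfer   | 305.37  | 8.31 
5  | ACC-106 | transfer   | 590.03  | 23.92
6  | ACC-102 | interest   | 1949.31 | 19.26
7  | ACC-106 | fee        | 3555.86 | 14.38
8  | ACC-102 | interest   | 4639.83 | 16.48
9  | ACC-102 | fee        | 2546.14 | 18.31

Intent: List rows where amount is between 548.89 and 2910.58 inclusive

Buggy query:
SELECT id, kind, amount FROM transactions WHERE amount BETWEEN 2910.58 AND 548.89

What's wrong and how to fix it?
Bug: BETWEEN expects the lower bound first; with 2910.58 AND 548.89 the range is empty

Fix: Write BETWEEN 548.89 AND 2910.58

Corrected query:
SELECT id, kind, amount FROM transactions WHERE amount BETWEEN 548.89 AND 2910.58

Result:
id | kind     | amount 
---+----------+--------
1  | payment  | 1982.92
2  | transfer | 705.35 
5  | transfer | 590.03 
6  | interest | 1949.31
9  | fee      | 2546.14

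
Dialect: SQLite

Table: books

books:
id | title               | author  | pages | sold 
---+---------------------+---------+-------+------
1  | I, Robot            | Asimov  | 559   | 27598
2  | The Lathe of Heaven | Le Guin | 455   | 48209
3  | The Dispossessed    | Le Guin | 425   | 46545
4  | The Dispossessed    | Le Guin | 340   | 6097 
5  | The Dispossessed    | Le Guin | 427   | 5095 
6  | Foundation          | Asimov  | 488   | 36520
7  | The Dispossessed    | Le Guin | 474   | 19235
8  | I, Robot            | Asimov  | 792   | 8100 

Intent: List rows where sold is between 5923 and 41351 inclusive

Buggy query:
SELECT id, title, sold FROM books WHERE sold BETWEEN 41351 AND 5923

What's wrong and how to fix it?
Bug: BETWEEN expects the lower bound first; with 41351 AND 5923 the range is empty

Fix: Swap the bounds so the smaller value comes first

Corrected query:
SELECT id, title, sold FROM books WHERE sold BETWEEN 5923 AND 41351

Result:
id | title            | sold 
---+------------------+------
1  | I, Robot         | 27598
4  | The Dispossessed | 6097 
6  | Foundation       | 36520
7  | The Dispossessed | 19235
8  | I, Robot         | 8100 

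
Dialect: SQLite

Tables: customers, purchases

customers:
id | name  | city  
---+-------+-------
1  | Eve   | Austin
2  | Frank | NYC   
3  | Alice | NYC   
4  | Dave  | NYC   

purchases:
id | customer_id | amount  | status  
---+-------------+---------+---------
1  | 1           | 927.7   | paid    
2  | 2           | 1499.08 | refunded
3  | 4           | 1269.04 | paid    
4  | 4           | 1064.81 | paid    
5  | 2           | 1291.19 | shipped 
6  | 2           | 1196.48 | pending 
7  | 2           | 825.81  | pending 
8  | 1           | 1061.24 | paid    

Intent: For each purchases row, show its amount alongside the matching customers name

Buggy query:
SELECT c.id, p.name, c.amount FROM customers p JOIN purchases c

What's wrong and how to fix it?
Bug: JOIN with no ON clause produces a cartesian product; every purchases row pairs with every customers row

Fix: Specify the join condition linking the foreign key to the parent id

Corrected query:
SELECT c.id, p.name, c.amount FROM customers p JOIN purchases c ON c.customer_id = p.id

Result:
id | name  | amount 
---+-------+--------
1  | Eve   | 927.7  
2  | Frank | 1499.08
3  | Dave  | 1269.04
4  | Dave  | 1064.81
5  | Frank | 1291.19
6  | Frank | 1196.48
7  | Frank | 825.81 
8  | Eve   | 1061.24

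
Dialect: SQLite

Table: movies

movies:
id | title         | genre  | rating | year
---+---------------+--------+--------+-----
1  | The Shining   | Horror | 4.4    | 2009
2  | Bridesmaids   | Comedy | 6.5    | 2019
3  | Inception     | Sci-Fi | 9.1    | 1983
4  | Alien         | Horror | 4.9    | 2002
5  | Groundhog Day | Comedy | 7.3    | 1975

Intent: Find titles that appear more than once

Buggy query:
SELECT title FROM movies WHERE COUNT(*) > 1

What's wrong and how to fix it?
Bug: COUNT(*) is an aggregate and cannot be used in WHERE

Fix: GROUP BY title, then filter groups with HAVING COUNT(*) > 1

Corrected query:
SELECT title FROM movies GROUP BY title HAVING COUNT(*) > 1

Result:
(no rows)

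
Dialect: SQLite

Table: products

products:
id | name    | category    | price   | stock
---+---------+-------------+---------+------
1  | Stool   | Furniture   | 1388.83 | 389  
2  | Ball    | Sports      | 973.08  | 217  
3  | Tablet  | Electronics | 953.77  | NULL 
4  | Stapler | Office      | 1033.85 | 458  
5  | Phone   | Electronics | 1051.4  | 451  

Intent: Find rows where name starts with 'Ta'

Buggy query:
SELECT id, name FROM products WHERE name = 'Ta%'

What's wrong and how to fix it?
Bug: '=' compares the literal string including the % character; pattern matching needs LIKE

Fix: Replace '=' with LIKE so 'Ta%' is treated as a pattern

Corrected query:
SELECT id, name FROM products WHERE name LIKE 'Ta%'

Result:
id | name  
---+-------
3  | Tablet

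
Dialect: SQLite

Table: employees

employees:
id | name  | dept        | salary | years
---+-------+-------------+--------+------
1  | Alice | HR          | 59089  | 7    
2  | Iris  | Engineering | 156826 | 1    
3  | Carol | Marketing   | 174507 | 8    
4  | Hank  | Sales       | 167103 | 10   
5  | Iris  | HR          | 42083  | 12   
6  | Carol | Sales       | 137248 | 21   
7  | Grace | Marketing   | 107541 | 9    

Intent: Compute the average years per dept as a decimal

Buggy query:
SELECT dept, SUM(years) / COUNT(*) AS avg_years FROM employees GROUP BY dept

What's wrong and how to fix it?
Bug: Both operands are integers, so '/' performs integer division and truncates

Fix: Multiply by 1.0 (or CAST to REAL) to force floating-point division

Corrected query:
SELECT dept, SUM(years) * 1.0 / COUNT(*) AS avg_years FROM employees GROUP BY dept

Result:
dept        | avg_years
------------+----------
Engineering | 1        
HR          | 9.5      
Marketing   | 8.5      
Sales       | 15.5     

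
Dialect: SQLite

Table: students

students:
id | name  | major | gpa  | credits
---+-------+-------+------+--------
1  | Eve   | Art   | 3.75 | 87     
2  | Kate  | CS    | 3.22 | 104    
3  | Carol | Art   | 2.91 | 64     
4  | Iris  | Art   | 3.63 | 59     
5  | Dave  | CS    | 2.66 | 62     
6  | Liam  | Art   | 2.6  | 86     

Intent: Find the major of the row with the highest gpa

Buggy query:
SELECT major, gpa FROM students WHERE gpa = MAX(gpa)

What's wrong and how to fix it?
Bug: MAX(gpa) is an aggregate and cannot be used directly in WHERE

Fix: Use a subquery: WHERE gpa = (SELECT MAX(gpa) FROM students)

Corrected query:
SELECT major, gpa FROM students WHERE gpa = (SELECT MAX(gpa) FROM students)

Result:
major | gpa 
------+-----
Art   | 3.75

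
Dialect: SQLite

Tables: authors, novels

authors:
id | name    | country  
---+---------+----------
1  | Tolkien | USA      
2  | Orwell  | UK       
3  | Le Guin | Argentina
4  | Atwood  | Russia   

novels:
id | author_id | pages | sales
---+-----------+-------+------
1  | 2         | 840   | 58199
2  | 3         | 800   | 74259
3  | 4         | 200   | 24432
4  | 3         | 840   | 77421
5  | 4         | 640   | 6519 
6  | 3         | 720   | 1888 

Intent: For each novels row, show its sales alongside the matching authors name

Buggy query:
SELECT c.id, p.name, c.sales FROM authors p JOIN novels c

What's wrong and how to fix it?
Bug: JOIN with no ON clause produces a cartesian product; every novels row pairs with every authors row

Fix: Add ON c.author_id = p.id to the JOIN

Corrected query:
SELECT c.id, p.name, c.sales FROM authors p JOIN novels c ON c.author_id = p.id

Result:
id | name    | sales
---+---------+------
1  | Orwell  | 58199
2  | Le Guin | 74259
3  | Atwood  | 24432
4  | Le Guin | 77421
5  | Atwood  | 6519 
6  | Le Guin | 1888 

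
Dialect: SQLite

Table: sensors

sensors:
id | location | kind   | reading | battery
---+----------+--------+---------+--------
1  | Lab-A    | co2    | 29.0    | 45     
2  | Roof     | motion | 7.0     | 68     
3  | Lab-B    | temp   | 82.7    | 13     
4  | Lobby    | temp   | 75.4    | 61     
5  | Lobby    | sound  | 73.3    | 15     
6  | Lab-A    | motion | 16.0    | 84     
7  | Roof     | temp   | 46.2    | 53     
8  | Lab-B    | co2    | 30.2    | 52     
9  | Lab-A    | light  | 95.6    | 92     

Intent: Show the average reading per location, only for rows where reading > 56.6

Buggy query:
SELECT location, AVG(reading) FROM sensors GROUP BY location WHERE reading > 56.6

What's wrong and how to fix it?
Bug: Row-level WHERE must come before GROUP BY in the clause order

Fix: Move the WHERE clause before GROUP BY

Corrected query:
SELECT location, AVG(reading) FROM sensors WHERE reading > 56.6 GROUP BY location

Result:
location | AVG(reading)
---------+-------------
Lab-A    | 95.6        
Lab-B    | 82.7        
Lobby    | 74.35       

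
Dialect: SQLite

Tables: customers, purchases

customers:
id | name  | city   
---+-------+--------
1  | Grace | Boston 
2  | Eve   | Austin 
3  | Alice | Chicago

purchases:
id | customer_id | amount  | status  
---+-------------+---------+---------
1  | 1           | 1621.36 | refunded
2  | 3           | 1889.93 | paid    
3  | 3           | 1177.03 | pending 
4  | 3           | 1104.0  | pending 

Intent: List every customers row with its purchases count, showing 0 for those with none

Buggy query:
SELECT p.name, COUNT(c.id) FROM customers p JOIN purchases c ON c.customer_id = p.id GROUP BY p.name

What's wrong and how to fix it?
Bug: INNER JOIN drops customers rows that have no matching purchases rows

Fix: Switch to LEFT JOIN to retain unmatched parent rows

Corrected query:
SELECT p.name, COUNT(c.id) FROM customers p LEFT JOIN purchases c ON c.customer_id = p.id GROUP BY p.name

Result:
name  | COUNT(c.id)
------+------------
Alice | 3          
Eve   | 0          
Grace | 1          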